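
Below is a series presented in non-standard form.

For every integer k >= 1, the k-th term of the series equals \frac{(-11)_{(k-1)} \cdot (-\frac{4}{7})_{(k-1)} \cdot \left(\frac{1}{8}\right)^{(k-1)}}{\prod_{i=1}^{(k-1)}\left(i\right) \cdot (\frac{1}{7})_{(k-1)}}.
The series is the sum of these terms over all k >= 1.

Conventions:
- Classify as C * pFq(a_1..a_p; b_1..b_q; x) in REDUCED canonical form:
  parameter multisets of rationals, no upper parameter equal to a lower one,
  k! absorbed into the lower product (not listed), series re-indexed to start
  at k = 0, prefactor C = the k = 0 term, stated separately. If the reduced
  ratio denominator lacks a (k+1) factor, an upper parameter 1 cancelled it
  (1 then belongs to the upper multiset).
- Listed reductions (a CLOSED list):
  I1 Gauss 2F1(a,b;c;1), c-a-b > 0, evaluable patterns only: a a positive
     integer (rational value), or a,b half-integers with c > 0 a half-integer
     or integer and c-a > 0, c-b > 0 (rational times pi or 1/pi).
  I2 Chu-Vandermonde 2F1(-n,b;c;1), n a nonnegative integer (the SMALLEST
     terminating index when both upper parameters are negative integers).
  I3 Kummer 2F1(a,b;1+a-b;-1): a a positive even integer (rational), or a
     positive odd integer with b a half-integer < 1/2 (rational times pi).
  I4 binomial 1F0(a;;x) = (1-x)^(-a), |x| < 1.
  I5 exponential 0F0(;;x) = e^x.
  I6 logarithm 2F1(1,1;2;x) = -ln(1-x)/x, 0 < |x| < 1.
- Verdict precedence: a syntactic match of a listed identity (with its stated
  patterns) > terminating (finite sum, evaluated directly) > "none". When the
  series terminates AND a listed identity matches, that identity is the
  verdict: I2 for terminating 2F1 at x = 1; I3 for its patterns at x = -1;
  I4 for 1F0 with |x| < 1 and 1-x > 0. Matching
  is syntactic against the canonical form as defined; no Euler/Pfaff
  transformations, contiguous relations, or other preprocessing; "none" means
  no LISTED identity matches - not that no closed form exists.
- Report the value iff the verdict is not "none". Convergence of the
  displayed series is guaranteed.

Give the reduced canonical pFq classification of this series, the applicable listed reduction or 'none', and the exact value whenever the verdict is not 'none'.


Prefactor 1, argument \frac{1}{8}: 2F1 with upper {-11, -\frac{4}{7}} over lower {\frac{1}{7}}. Verdict: terminating - upper -11 stops the sum at k = 11; the 12 terms are added exactly. Exact value: \frac{166679099942450551}{30421081558876160}.

Structural cue: from the first term 1: the product of the first k integers (C = 1) is k!.
Consecutive-term ratio: r(k) = \frac{1}{8} * (k-11) (k-\frac{4}{7}) / [(k+\frac{1}{7}) (k+1)] - poly over poly, x = \frac{1}{8} from leading terms; C = 1 at k = 0.


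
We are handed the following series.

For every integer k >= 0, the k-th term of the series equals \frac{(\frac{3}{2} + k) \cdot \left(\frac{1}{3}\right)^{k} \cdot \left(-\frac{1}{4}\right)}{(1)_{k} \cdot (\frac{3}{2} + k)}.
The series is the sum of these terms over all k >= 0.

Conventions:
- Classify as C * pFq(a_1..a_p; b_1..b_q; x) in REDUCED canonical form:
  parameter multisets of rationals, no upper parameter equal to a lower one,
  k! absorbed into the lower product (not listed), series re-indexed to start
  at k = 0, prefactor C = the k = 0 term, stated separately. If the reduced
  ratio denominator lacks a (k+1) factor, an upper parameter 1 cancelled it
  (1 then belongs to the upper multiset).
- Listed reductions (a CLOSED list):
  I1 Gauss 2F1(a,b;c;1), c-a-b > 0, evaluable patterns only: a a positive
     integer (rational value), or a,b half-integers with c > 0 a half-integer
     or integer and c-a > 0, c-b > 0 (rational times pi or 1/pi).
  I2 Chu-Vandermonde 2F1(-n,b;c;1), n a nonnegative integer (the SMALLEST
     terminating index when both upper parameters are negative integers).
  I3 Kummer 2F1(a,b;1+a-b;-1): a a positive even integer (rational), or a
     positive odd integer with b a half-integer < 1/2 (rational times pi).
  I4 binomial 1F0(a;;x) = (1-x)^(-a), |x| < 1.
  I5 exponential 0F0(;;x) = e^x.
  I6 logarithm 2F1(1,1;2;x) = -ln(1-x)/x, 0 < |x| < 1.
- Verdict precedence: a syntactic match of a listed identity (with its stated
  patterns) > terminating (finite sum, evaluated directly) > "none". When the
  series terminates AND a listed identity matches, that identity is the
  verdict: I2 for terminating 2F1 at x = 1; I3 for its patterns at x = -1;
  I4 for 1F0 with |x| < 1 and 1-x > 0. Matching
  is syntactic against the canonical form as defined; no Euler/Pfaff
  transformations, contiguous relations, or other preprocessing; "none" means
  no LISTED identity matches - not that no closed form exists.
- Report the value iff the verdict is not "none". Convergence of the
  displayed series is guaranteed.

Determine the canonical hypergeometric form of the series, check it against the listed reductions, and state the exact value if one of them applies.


x = \frac{1}{3} here; the reduced form reads 0F0, upper {-}, lower {-}, C = -\frac{1}{4}. Verdict: the I5 exponential reduction applies (the 0F0 exponential series at x = \frac{1}{3}). Hence: \left(-\frac{1}{4}\right) \cdot e^{\frac{1}{3}}.

Key step: with t_0 = -\frac{1}{4}, (1)_k (prefactor -1/4) is k! itself.
Adjacent-term ratio: r(k) = \frac{1}{3} * 1 / [(k+1)] - poly over poly, x = \frac{1}{3} from leading terms; C = -\frac{1}{4} at k = 0.


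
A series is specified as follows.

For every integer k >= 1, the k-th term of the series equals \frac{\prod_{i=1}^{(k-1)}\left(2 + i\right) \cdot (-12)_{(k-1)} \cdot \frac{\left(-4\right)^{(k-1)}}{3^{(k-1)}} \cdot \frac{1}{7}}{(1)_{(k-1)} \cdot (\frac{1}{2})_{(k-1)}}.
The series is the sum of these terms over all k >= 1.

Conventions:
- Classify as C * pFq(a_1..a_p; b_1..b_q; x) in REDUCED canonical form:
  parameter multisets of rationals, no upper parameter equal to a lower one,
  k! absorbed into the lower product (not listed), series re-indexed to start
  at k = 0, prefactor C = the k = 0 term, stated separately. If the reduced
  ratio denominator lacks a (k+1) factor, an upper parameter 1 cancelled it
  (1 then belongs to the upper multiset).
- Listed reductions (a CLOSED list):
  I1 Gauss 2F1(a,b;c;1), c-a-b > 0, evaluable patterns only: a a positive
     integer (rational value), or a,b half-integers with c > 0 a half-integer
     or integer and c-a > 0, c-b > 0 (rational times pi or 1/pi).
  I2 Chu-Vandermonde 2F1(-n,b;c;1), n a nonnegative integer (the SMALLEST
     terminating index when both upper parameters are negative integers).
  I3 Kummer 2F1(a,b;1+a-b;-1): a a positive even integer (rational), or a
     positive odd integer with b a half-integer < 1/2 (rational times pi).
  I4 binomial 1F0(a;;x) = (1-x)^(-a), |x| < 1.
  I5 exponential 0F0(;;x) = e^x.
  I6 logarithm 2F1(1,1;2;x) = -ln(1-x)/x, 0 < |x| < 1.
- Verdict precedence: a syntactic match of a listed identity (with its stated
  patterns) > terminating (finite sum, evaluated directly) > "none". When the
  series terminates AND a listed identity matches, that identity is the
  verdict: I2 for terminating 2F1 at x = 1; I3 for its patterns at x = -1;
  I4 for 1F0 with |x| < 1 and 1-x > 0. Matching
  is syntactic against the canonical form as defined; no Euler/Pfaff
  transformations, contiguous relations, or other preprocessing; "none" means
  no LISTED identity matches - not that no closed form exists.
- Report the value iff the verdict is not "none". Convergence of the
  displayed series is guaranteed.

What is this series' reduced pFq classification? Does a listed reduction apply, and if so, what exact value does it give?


This is \frac{1}{7} * 2F1(-12, 3; \frac{1}{2}; -\frac{4}{3}) in reduced canonical form. Verdict: terminating - the sum ends at index 12 because -12 is a negative integer; exact evaluation follows. Exact value: \frac{1668418492615067383}{2514923895393}.

The tell: from the first term \frac{1}{7}: (1)_k (prefactor 1/7) is k! itself.
Ratio: r(k) = -\frac{4}{3} * (k-12) (k+3) / [(k+\frac{1}{2}) (k+1)] - rational in k, leading ratio -\frac{4}{3}; with t_0 = \frac{1}{7}, classification follows.


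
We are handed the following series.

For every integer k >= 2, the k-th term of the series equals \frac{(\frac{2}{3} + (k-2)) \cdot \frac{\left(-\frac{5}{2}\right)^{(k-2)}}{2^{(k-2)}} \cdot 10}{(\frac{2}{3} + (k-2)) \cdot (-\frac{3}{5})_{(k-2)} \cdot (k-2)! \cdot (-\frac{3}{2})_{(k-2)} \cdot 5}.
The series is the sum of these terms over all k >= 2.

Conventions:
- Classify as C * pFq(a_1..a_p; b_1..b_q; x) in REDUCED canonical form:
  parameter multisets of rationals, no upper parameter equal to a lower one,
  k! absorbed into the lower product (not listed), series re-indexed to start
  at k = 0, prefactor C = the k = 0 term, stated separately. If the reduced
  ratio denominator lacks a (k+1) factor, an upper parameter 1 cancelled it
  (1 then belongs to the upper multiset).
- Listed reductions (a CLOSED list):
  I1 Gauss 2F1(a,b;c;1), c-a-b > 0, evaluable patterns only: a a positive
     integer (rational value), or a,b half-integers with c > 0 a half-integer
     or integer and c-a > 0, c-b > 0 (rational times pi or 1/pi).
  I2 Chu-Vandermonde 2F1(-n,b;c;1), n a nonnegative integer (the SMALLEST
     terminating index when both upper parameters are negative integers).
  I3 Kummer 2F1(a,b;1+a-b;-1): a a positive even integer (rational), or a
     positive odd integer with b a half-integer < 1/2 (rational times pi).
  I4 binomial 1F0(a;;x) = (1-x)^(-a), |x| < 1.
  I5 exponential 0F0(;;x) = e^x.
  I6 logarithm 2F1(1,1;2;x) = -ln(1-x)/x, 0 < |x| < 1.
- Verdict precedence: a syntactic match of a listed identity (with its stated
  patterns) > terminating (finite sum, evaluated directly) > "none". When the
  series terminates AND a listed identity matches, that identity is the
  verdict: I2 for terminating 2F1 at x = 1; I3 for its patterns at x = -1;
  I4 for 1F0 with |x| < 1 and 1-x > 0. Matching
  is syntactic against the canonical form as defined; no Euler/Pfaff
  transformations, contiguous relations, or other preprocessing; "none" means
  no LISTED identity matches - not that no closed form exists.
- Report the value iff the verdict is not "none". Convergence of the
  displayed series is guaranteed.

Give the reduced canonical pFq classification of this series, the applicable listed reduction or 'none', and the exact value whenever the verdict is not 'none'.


Prefactor 2, argument -\frac{5}{4}: 0F2 with upper {-} over lower {-\frac{3}{2}, -\frac{3}{5}}. Verdict: none (x = -\frac{5}{4}): each listed identity misses the multisets {-} ; {-\frac{3}{2}, -\frac{3}{5}}.

The tell: from the first term 2: the constant factors (prefactor 2) combine into one prefactor.
Adjacent-term ratio: r(k) = -\frac{5}{4} * 1 / [(k-\frac{3}{2}) (k-\frac{3}{5}) (k+1)] - rational; roots negated = parameters, x = -\frac{5}{4}, C = 2.


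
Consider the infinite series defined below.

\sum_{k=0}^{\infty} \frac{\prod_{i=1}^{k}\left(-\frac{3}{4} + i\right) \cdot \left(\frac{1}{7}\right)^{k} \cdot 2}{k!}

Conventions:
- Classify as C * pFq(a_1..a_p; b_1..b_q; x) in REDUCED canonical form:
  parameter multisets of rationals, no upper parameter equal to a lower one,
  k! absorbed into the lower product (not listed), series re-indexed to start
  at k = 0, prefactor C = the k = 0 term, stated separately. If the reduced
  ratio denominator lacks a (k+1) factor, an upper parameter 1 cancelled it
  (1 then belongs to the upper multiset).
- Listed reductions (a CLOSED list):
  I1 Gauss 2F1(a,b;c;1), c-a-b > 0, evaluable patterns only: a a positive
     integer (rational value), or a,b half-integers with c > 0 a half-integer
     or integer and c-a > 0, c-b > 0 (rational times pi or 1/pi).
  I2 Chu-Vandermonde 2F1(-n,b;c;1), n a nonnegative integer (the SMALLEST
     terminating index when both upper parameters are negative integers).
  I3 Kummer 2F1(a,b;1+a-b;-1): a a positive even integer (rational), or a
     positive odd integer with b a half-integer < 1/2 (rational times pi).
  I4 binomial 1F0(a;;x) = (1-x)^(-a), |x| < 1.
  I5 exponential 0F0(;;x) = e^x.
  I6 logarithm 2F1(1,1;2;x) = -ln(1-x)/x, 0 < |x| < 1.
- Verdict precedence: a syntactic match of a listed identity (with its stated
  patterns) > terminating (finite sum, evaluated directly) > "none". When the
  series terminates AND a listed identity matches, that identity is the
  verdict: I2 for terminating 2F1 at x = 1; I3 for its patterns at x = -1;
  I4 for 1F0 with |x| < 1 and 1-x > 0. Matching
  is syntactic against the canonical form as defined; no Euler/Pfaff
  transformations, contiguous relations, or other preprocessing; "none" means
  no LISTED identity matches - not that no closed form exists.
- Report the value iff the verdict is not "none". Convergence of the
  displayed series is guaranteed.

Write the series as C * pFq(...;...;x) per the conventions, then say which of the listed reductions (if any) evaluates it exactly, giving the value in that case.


With C = 2: the canonical form is 1F0(\frac{1}{4}; -; \frac{1}{7}). Verdict at x = \frac{1}{7}: the binomial series (I4) matches (the 1F0 binomial series: exponent -1/4, x = \frac{1}{7}). Hence: 2 \cdot \left(\frac{6}{7}\right)^{-\frac{1}{4}}.

Structural cue: from the first term 2: the running product (prefactor 2) telescopes to a rising factorial.
Adjacent-term ratio: r(k) = \frac{1}{7} * (k+\frac{1}{4}) / [(k+1)] - rational in k. x = \frac{1}{7}; t_0 = 2; negate the roots.


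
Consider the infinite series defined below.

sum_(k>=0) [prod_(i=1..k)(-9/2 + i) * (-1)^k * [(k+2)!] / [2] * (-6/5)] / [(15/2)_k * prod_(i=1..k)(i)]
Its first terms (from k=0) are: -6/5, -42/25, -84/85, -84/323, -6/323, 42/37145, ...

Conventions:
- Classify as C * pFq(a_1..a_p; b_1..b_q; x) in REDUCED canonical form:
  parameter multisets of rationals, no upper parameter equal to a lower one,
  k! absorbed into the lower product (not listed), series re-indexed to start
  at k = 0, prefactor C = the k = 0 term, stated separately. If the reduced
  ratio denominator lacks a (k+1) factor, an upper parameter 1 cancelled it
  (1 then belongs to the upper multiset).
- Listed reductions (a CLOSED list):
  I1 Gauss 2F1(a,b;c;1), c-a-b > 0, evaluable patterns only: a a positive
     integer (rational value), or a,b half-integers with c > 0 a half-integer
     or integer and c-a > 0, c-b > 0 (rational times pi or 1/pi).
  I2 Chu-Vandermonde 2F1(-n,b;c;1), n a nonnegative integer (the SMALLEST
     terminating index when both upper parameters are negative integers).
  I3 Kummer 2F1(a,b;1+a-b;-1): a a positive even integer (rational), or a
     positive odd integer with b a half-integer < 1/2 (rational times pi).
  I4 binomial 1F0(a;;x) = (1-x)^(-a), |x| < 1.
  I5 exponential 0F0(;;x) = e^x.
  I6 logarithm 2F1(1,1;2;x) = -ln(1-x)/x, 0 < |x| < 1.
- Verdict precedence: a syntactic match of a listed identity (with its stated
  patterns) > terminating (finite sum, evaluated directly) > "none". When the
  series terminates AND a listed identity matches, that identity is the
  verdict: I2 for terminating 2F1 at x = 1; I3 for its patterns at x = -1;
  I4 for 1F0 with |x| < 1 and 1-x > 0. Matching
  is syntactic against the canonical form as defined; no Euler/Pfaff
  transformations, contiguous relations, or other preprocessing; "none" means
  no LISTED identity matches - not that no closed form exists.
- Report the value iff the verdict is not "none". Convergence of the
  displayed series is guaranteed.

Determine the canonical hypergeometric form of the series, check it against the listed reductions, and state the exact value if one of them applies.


This is -6/5 * 2F1(-7/2, 3; 15/2; -1) in reduced canonical form. Verdict: this is Kummer (I3) (x = -1; c = 15/2 equals 1+a-b for upper {-7/2, 3}: listed pattern). Its exact value is (-27027/20480) * pi.

Key step: x = (-1) and the factorial ratio (prefactor -6/5) (k+a-1)!/(a-1)! is a rising factorial (a)_k.
Adjacent-term ratio: r(k) = (-1) * (k-7/2) (k+3) / [(k+15/2) (k+1)] - rational in k, leading ratio (-1); with t_0 = -6/5, classification follows.


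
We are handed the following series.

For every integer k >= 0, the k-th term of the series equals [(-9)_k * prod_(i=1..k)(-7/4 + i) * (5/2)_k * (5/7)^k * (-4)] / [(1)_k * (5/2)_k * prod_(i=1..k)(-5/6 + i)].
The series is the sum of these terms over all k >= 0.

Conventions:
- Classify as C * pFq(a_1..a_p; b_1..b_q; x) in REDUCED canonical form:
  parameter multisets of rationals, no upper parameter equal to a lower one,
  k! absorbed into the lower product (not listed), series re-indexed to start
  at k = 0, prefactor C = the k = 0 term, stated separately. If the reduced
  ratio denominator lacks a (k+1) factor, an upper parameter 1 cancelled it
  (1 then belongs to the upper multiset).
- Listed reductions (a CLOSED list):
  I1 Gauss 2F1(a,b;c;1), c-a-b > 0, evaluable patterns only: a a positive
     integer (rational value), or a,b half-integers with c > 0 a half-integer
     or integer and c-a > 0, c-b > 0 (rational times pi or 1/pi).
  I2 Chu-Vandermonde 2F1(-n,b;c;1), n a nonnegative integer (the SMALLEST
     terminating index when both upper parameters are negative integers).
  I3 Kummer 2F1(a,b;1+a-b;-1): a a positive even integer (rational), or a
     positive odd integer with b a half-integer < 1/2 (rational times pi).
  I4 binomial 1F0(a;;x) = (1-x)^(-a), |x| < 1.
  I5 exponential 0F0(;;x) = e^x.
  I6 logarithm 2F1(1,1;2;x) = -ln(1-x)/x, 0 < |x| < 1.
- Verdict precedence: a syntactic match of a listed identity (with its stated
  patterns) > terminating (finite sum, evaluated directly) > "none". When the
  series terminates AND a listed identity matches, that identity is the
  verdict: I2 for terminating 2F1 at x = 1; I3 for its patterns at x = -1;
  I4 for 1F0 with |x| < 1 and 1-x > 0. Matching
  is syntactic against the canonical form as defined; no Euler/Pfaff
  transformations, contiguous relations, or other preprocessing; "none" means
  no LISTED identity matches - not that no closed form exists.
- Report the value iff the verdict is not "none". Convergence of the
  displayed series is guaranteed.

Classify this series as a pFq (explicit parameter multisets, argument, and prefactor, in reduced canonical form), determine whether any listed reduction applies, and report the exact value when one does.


This is -4 * 2F1(-9, -3/4; 1/6; 5/7) in reduced canonical form. Verdict: terminating. (-9)_k vanishes past k = 9, leaving a 10-term sum, computed directly. Value: -262786081889127567557/3083310320128158848.

The tell: t_0 being -4, the lower running product (C = -4) is a rising factorial.
Adjacent-term ratio: r(k) = (5/7) * (k-9) (k-3/4) / [(k+1/6) (k+1)] - rational in k, leading ratio (5/7); with t_0 = -4, classification follows.


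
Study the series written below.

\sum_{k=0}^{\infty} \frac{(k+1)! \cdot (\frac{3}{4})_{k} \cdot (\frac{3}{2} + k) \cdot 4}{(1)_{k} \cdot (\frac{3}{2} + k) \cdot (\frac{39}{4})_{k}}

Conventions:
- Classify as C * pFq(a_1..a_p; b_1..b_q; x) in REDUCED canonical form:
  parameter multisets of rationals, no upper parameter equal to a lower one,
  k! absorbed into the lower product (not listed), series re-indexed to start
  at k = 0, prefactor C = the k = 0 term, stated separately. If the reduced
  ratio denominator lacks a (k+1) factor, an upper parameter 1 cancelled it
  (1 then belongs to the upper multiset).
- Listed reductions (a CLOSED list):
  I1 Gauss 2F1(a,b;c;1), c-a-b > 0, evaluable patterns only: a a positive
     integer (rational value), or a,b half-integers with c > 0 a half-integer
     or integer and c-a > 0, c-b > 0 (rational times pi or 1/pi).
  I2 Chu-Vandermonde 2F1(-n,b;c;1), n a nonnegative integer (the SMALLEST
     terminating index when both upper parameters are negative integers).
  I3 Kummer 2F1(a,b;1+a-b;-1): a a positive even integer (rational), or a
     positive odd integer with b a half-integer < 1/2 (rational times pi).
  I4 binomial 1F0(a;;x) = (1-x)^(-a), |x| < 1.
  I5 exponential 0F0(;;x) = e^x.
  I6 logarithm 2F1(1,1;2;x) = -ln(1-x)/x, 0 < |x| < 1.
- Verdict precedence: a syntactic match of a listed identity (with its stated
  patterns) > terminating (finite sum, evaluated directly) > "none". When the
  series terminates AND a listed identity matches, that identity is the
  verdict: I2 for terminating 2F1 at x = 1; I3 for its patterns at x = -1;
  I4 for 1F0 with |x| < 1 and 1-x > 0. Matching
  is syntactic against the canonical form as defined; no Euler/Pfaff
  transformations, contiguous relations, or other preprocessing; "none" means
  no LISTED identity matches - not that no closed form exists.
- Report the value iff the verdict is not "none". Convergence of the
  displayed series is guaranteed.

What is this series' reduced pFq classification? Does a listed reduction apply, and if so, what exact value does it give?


Prefactor 4, argument 1: 2F1 with upper {\frac{3}{4}, 2} over lower {\frac{39}{4}}. Verdict: the Gauss summation I1 matches (x = 1: the Gamma ratio telescopes since c-a-b = 7 > 0 and a = 2 in Z>0). Hence: \frac{155}{32}.

The tell: x = 1 and the factorial ratio (C = 4) (k+a-1)!/(a-1)! is a rising factorial (a)_k.
Consecutive-term ratio: r(k) = 1 * (k+\frac{3}{4}) (k+2) / [(k+\frac{39}{4}) (k+1)] - poly over poly, x = 1 from leading terms; C = 4 at k = 0.


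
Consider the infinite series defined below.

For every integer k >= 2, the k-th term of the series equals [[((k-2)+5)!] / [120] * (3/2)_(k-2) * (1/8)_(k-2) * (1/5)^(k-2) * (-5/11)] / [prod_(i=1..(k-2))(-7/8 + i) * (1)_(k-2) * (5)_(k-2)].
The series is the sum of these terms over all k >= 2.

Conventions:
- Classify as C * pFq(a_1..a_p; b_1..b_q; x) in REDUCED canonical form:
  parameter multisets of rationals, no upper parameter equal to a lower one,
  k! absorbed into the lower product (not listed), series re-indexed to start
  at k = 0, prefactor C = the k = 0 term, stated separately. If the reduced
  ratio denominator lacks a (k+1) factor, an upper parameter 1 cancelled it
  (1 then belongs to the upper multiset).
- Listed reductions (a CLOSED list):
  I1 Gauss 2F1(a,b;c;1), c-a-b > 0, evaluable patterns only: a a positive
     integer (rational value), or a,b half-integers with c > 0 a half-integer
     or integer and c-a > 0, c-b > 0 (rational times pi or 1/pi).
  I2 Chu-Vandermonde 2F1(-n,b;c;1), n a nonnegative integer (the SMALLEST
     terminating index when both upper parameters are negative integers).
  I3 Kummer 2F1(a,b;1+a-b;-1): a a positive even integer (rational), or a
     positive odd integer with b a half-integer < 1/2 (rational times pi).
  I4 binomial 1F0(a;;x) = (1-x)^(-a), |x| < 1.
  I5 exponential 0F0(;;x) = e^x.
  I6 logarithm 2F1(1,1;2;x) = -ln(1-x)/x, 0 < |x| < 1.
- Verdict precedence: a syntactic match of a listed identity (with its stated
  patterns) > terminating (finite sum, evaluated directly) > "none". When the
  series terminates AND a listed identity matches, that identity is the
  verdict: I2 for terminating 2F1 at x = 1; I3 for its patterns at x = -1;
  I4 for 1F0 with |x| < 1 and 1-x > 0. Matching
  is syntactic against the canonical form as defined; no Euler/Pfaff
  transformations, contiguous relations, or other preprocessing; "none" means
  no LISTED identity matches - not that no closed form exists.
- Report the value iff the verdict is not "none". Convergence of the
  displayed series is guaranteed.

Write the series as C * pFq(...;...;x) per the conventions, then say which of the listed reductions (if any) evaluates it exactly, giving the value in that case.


x = 1/5 here; the reduced form reads 2F1, upper {3/2, 6}, lower {5}, C = -5/11. Verdict: none (x = 1/5): each listed identity misses the multisets {3/2, 6} ; {5}.

First insight: t_0 = -5/11 here, and the parameter 1/8 appears in both the upper and lower lists and cancels.
Step ratio: r(k) = (1/5) * (k+3/2) (k+6) / [(k+5) (k+1)] - rational; roots negated = parameters, x = (1/5), C = -5/11.


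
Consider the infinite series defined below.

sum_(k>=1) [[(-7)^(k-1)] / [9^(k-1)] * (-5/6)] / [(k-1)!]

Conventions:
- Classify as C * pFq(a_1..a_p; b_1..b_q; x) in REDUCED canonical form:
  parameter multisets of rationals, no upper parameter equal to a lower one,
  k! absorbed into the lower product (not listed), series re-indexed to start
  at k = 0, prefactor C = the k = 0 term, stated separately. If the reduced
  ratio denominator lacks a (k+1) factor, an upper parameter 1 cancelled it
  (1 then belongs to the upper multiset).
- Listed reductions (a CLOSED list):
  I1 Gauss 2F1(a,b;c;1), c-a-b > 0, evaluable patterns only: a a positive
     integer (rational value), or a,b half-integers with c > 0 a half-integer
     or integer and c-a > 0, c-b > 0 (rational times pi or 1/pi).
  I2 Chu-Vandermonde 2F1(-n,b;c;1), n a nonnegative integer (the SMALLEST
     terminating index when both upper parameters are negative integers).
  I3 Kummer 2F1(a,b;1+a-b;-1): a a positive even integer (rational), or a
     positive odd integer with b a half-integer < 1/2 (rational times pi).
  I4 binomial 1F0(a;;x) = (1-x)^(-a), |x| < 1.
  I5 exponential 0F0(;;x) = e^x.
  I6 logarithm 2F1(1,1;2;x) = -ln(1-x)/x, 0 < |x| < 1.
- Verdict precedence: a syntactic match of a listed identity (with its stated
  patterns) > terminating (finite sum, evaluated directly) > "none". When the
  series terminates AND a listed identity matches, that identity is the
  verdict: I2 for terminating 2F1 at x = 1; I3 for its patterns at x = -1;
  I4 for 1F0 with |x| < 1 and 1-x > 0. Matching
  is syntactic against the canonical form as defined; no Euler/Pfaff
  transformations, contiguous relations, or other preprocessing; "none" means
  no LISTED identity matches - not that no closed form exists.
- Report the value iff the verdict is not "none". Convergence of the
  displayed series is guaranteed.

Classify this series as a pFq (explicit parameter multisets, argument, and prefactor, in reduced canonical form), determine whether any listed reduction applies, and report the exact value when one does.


The series (x = -7/9) is 0F0: upper {-}, lower {-}, prefactor -5/6. Verdict: this is the I5 exponential reduction (the 0F0 exponential series at x = -7/9). Exact value: (-5/6) * e^(-7/9).

The tell: x = (-7/9) and the two geometric factors (C = -5/6) combine into one argument.
Adjacent-term ratio: r(k) = (-7/9) * 1 / [(k+1)] ; factor over Q: parameters, x = (-7/9), and C = -5/6.


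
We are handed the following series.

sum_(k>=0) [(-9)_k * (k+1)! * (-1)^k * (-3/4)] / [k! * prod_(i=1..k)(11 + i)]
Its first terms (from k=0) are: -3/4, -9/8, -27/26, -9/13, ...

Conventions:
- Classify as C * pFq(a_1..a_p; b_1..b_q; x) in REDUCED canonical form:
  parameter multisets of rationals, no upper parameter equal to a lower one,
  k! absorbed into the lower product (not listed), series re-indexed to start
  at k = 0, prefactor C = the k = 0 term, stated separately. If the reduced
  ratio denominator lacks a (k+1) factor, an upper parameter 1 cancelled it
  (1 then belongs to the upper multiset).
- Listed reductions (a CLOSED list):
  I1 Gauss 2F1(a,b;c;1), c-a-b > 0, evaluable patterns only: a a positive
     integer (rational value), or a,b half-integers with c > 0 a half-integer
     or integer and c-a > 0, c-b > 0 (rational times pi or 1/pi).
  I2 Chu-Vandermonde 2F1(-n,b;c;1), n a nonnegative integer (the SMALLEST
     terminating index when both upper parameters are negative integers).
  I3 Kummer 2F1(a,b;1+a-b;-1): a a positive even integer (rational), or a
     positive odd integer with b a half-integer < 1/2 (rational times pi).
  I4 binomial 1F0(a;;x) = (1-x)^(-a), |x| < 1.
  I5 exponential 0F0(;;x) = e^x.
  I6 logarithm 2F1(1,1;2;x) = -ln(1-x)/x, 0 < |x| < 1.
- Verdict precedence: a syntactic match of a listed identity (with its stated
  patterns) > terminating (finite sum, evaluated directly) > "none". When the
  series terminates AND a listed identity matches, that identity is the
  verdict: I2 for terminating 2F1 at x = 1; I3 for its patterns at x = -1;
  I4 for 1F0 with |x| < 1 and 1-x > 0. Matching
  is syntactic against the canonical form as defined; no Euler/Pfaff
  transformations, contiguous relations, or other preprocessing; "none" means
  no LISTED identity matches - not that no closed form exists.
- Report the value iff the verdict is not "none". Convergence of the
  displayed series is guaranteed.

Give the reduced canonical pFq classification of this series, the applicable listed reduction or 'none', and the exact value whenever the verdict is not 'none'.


Canonical form: C = -3/4 times 2F1 with upper {-9, 2}, lower {12}, x = -1. Verdict: Kummer's theorem (I3) applies (x = -1; c = 12 equals 1+a-b for upper {-9, 2}: listed pattern). Hence: -33/8.

Key step: x = (-1) and the lower running product (prefactor -3/4) is a rising factorial.
Term ratio: r(k) = (-1) * (k-9) (k+2) / [(k+12) (k+1)] ; factor over Q: parameters, x = (-1), and C = -3/4.


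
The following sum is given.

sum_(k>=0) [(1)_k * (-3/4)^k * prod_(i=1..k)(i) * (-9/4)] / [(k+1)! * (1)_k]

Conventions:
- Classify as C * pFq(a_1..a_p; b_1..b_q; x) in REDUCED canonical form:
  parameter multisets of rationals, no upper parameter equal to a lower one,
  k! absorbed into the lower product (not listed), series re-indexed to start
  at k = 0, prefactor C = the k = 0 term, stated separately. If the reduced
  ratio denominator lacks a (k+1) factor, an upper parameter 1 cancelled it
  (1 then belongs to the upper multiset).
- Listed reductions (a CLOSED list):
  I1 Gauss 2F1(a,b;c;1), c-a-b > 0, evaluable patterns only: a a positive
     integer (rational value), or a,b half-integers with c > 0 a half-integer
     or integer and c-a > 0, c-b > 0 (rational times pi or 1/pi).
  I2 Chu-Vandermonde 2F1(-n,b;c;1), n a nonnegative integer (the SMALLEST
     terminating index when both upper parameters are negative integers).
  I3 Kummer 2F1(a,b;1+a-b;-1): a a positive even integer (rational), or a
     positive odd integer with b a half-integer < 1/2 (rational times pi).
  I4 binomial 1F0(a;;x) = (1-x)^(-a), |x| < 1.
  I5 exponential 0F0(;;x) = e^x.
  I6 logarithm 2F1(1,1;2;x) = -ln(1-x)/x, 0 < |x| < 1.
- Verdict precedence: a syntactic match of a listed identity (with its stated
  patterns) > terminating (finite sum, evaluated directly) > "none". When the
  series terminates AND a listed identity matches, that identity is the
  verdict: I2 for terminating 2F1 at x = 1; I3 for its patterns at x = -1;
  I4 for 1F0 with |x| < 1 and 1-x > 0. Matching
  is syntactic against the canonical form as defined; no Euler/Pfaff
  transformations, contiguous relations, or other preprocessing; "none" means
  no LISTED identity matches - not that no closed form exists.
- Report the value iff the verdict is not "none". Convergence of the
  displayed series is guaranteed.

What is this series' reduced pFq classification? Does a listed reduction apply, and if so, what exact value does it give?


Prefactor -9/4, argument -3/4: 2F1 with upper {1, 1} over lower {2}. Verdict: this is logarithm (I6) (the logarithm: parameters (1,1;2), x = -3/4). Value: (-3) * ln(7/4).

Key observation: t_0 being -9/4, the running product (C = -9/4) telescopes to a rising factorial.
Ratio: r(k) = (-3/4) * (k+1) (k+1) / [(k+2) (k+1)] - rational in k, leading ratio (-3/4); with t_0 = -9/4, classification follows.


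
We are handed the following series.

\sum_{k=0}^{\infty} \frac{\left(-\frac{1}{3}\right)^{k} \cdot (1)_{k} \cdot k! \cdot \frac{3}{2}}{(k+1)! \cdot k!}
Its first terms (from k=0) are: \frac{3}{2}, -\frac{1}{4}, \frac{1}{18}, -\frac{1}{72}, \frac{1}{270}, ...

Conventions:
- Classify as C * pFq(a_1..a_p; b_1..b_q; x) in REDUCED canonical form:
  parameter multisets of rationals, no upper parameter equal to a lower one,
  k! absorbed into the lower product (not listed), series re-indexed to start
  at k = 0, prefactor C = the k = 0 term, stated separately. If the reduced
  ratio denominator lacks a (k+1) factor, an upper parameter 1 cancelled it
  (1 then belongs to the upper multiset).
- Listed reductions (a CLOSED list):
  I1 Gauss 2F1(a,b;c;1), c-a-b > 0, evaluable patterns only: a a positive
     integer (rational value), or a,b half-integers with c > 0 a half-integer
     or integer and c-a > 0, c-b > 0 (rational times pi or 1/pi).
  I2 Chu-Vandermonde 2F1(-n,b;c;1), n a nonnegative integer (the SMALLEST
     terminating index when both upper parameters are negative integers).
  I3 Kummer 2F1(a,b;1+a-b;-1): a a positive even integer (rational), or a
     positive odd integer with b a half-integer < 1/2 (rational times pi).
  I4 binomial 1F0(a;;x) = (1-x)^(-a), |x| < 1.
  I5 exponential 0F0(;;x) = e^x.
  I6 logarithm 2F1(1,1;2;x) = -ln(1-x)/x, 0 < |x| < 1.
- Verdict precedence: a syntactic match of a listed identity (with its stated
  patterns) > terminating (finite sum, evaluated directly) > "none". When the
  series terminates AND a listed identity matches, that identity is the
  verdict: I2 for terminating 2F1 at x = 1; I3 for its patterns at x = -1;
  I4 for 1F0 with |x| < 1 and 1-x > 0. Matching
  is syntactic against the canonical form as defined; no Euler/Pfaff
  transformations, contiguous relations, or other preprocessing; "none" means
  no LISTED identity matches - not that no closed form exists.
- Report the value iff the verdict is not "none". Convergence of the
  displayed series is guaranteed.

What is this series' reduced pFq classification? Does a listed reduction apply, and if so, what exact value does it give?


The series (x = -\frac{1}{3}) is 2F1: upper {1, 1}, lower {2}, prefactor \frac{3}{2}. Verdict: the I6 logarithm reduction fires (the logarithm: parameters (1,1;2), x = -\frac{1}{3}). Hence: \frac{9}{2} \cdot \ln\left(\frac{4}{3}\right).

The tell: with t_0 = \frac{3}{2}, the factorial ratio (C = 3/2, x = -1/3) (k+a-1)!/(a-1)! is a rising factorial (a)_k.
Ratio: r(k) = -\frac{1}{3} * (k+1) (k+1) / [(k+2) (k+1)] - poly over poly, x = -\frac{1}{3} from leading terms; C = \frac{3}{2} at k = 0.


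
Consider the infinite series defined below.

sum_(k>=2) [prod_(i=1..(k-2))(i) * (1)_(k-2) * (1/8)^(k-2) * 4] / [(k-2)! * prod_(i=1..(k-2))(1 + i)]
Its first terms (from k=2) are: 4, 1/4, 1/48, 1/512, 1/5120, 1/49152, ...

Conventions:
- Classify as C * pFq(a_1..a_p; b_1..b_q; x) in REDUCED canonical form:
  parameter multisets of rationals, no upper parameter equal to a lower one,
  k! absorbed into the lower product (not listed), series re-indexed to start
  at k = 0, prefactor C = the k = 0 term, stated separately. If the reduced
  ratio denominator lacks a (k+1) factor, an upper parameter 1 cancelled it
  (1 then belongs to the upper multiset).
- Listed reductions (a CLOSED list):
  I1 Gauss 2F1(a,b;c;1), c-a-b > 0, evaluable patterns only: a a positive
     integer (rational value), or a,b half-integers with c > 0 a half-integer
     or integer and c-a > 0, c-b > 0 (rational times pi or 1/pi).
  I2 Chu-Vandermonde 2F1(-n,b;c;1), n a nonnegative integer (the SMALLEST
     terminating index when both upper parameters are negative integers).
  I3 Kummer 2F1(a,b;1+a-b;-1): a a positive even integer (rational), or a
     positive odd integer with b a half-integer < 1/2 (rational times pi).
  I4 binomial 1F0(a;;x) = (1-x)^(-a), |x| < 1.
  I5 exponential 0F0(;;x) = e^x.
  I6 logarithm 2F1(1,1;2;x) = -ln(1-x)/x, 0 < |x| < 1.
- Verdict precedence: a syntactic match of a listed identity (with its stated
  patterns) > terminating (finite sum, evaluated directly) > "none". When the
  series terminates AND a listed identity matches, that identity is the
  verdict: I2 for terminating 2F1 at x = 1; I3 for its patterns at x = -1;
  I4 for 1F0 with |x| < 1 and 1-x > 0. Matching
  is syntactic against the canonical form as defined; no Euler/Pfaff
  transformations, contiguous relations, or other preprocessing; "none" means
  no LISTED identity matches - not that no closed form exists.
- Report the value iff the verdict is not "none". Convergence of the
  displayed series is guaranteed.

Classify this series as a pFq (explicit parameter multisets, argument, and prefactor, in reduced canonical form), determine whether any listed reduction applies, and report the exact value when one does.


At argument 1/8: a 2F1 with upper {1, 1}, lower {2}, scaled by C = 4. Verdict: logarithm (I6) matches (the logarithm: parameters (1,1;2), x = 1/8). Value: (-32) * ln(7/8).

The tell: from the first term 4: the lower running product (C = 4, x = 1/8) is a rising factorial.
Consecutive-term ratio: r(k) = (1/8) * (k+1) (k+1) / [(k+2) (k+1)] - rational; roots negated = parameters, x = (1/8), C = 4.


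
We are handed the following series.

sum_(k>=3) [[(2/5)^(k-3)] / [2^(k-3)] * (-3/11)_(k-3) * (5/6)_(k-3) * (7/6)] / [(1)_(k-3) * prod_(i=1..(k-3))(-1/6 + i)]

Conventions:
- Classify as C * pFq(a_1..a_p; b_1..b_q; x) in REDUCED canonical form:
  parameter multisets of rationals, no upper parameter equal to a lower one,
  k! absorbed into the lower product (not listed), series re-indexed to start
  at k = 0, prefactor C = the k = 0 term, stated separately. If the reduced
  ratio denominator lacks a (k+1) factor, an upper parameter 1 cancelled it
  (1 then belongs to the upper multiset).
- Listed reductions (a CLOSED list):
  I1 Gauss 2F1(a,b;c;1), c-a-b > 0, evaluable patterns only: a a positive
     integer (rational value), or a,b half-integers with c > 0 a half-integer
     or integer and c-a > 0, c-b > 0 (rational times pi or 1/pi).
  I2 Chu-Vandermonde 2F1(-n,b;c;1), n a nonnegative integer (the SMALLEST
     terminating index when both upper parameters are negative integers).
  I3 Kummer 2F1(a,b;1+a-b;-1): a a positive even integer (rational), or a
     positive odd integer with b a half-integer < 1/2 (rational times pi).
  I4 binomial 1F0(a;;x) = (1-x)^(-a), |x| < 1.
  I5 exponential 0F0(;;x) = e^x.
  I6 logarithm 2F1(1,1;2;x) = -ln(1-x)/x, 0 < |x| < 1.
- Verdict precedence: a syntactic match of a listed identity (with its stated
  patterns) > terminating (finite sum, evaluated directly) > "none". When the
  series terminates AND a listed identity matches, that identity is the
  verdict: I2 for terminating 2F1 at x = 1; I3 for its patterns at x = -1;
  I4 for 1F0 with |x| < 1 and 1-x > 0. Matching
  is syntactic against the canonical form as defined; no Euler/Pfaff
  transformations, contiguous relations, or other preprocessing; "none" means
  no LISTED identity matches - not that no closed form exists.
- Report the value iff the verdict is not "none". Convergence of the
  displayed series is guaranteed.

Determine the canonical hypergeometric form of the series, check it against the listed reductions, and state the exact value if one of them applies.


At argument 1/5: a 1F0 with upper {-3/11}, lower {-}, scaled by C = 7/6. Verdict: binomial (I4) applies (the 1F0 binomial series: exponent 3/11, x = 1/5). Hence: (7/6) * (4/5)^(3/11).

Structural cue: x = (1/5) and the lower running product (C = 7/6, x = 1/5) is a rising factorial.
Adjacent-term ratio: r(k) = (1/5) * (k-3/11) / [(k+1)] - poly over poly, x = (1/5) from leading terms; C = 7/6 at k = 0.


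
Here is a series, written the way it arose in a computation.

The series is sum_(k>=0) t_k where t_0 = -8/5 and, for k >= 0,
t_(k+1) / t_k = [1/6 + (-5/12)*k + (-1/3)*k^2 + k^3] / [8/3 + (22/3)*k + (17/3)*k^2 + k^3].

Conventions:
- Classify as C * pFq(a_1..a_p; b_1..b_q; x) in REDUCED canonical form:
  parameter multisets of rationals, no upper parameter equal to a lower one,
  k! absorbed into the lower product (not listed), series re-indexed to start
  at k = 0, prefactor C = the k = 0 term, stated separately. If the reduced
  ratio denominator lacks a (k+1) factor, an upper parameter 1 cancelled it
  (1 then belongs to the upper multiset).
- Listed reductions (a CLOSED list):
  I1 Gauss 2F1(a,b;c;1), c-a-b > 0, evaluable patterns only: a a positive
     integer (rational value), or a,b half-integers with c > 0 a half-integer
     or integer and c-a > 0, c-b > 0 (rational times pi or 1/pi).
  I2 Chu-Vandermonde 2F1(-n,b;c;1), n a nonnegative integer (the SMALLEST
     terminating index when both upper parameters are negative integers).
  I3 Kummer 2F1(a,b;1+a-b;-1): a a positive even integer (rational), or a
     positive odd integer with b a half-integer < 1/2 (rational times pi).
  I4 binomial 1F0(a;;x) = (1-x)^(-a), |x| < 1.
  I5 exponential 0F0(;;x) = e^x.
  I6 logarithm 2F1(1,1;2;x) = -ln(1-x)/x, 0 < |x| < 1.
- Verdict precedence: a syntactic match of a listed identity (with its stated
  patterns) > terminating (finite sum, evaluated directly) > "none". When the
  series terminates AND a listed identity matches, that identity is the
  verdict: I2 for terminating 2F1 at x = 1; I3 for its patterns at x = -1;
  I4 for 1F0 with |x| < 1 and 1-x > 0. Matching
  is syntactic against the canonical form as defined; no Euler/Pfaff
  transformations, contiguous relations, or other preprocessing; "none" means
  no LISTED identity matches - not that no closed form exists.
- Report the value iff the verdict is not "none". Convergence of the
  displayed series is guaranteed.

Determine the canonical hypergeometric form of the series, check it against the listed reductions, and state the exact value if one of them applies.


Prefactor -8/5, argument 1: 2F1 with upper {-1/2, -1/2} over lower {4}. Verdict: the half-integer Gauss pattern (I1) applies (x = 1; upper {-1/2, -1/2} half-integers, c = 4 in the evaluable pattern). Sum: (-32768/6125) / pi.

The tell: x = 1 and the expanded ratio factors over Q; prefactor -8/5, roots give parameters.
Term ratio: r(k) = 1 * (k-1/2) (k-1/2) / [(k+4) (k+1)] - rational; roots negated = parameters, x = 1, C = -8/5.
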